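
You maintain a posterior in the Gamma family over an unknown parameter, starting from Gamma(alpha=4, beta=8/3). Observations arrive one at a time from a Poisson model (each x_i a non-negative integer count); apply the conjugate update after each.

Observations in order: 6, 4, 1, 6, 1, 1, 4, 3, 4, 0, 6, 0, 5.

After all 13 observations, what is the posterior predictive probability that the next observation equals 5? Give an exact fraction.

203364041498930559112106350003738310080956185047728301942617115936332214438027798221/2220446049250313080847263336181640625000000000000000000000000000000000000000000000000

obs 1: x=6 → posterior Gamma(10, 11/3)
obs 2: x=4 → posterior Gamma(14, 14/3)
obs 3: x=1 → posterior Gamma(15, 17/3)
obs 4: x=6 → posterior Gamma(21, 20/3)
obs 5: x=1 → posterior Gamma(22, 23/3)
obs 6: x=1 → posterior Gamma(23, 26/3)
obs 7: x=4 → posterior Gamma(27, 29/3)
obs 8: x=3 → posterior Gamma(30, 32/3)
obs 9: x=4 → posterior Gamma(34, 35/3)
obs 10: x=0 → posterior Gamma(34, 38/3)
obs 11: x=6 → posterior Gamma(40, 41/3)
obs 12: x=0 → posterior Gamma(40, 44/3)
obs 13: x=5 → posterior Gamma(45, 47/3)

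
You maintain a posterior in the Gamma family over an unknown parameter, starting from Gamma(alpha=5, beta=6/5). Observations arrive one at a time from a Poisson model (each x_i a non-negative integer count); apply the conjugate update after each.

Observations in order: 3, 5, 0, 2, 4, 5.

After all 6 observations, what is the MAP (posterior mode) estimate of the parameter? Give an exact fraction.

obs 1: x=3 → posterior Gamma(8, 11/5)
obs 2: x=5 → posterior Gamma(13, 16/5)
obs 3: x=0 → posterior Gamma(13, 21/5)
obs 4: x=2 → posterior Gamma(15, 26/5)
obs 5: x=4 → posterior Gamma(19, 31/5)
obs 6: x=5 → posterior Gamma(24, 36/5)

115/36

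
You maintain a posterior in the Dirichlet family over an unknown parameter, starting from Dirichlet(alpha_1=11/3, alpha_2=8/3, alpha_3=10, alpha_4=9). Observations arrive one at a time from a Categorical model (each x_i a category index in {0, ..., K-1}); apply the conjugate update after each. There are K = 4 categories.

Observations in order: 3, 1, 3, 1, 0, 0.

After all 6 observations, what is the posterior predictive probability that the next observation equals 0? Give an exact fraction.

obs 1: x=3 → posterior Dirichlet(11/3, 8/3, 10, 10)
obs 2: x=1 → posterior Dirichlet(11/3, 11/3, 10, 10)
obs 3: x=3 → posterior Dirichlet(11/3, 11/3, 10, 11)
obs 4: x=1 → posterior Dirichlet(11/3, 14/3, 10, 11)
obs 5: x=0 → posterior Dirichlet(14/3, 14/3, 10, 11)
obs 6: x=0 → posterior Dirichlet(17/3, 14/3, 10, 11)

17/94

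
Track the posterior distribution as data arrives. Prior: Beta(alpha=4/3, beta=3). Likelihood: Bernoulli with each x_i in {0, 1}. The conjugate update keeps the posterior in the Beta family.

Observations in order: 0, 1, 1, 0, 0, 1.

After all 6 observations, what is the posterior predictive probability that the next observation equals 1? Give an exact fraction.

obs 1: x=0 → posterior Beta(4/3, 4)
obs 2: x=1 → posterior Beta(7/3, 4)
obs 3: x=1 → posterior Beta(10/3, 4)
obs 4: x=0 → posterior Beta(10/3, 5)
obs 5: x=0 → posterior Beta(10/3, 6)
obs 6: x=1 → posterior Beta(13/3, 6)

13/31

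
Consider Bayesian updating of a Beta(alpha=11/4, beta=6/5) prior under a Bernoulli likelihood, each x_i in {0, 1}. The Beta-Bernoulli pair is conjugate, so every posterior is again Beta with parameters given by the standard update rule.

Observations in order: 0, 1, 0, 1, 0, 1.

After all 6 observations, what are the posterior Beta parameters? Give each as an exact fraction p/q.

alpha=23/4, beta=21/5

obs 1: x=0 → posterior Beta(11/4, 11/5)
obs 2: x=1 → posterior Beta(15/4, 11/5)
obs 3: x=0 → posterior Beta(15/4, 16/5)
obs 4: x=1 → posterior Beta(19/4, 16/5)
obs 5: x=0 → posterior Beta(19/4, 21/5)
obs 6: x=1 → posterior Beta(23/4, 21/5)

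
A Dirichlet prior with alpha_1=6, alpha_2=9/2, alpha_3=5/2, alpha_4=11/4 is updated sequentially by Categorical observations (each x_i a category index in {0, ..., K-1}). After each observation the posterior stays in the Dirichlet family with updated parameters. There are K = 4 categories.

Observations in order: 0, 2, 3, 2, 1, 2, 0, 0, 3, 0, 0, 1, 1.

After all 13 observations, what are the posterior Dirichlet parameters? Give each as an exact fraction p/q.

obs 1: x=0 → posterior Dirichlet(7, 9/2, 5/2, 11/4)
obs 2: x=2 → posterior Dirichlet(7, 9/2, 7/2, 11/4)
obs 3: x=3 → posterior Dirichlet(7, 9/2, 7/2, 15/4)
obs 4: x=2 → posterior Dirichlet(7, 9/2, 9/2, 15/4)
obs 5: x=1 → posterior Dirichlet(7, 11/2, 9/2, 15/4)
obs 6: x=2 → posterior Dirichlet(7, 11/2, 11/2, 15/4)
obs 7: x=0 → posterior Dirichlet(8, 11/2, 11/2, 15/4)
obs 8: x=0 → posterior Dirichlet(9, 11/2, 11/2, 15/4)
obs 9: x=3 → posterior Dirichlet(9, 11/2, 11/2, 19/4)
obs 10: x=0 → posterior Dirichlet(10, 11/2, 11/2, 19/4)
obs 11: x=0 → posterior Dirichlet(11, 11/2, 11/2, 19/4)
obs 12: x=1 → posterior Dirichlet(11, 13/2, 11/2, 19/4)
obs 13: x=1 → posterior Dirichlet(11, 15/2, 11/2, 19/4)

alpha_1=11, alpha_2=15/2, alpha_3=11/2, alpha_4=19/4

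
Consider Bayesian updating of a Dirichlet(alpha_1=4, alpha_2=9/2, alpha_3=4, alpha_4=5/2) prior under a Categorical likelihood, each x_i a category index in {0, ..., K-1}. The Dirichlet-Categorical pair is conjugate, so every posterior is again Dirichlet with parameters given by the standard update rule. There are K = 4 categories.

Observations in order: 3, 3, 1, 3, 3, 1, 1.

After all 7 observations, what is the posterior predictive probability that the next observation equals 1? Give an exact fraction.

obs 1: x=3 → posterior Dirichlet(4, 9/2, 4, 7/2)
obs 2: x=3 → posterior Dirichlet(4, 9/2, 4, 9/2)
obs 3: x=1 → posterior Dirichlet(4, 11/2, 4, 9/2)
obs 4: x=3 → posterior Dirichlet(4, 11/2, 4, 11/2)
obs 5: x=3 → posterior Dirichlet(4, 11/2, 4, 13/2)
obs 6: x=1 → posterior Dirichlet(4, 13/2, 4, 13/2)
obs 7: x=1 → posterior Dirichlet(4, 15/2, 4, 13/2)

15/44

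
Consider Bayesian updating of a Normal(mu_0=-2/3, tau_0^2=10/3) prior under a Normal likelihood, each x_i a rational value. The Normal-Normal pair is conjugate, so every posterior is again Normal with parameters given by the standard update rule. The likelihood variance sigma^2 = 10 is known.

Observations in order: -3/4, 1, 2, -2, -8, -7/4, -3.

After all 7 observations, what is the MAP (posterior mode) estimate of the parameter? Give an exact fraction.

-29/20

obs 1: x=-3/4 → posterior Normal(-11/16, 5/2)
obs 2: x=1 → posterior Normal(-7/20, 2)
obs 3: x=2 → posterior Normal(1/24, 5/3)
obs 4: x=-2 → posterior Normal(-1/4, 10/7)
obs 5: x=-8 → posterior Normal(-39/32, 5/4)
obs 6: x=-7/4 → posterior Normal(-23/18, 10/9)
obs 7: x=-3 → posterior Normal(-29/20, 1)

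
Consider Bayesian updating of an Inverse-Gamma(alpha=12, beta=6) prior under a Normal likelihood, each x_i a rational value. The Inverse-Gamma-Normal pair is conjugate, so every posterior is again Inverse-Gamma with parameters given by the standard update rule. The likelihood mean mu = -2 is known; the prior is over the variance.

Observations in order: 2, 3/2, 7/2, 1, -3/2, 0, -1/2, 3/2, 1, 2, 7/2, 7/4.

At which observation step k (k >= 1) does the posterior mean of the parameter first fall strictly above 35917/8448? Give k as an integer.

k = 11

obs 1: x=2 → posterior Inverse-Gamma(25/2, 14)
obs 2: x=3/2 → posterior Inverse-Gamma(13, 161/8)
obs 3: x=7/2 → posterior Inverse-Gamma(27/2, 141/4)
obs 4: x=1 → posterior Inverse-Gamma(14, 159/4)
obs 5: x=-3/2 → posterior Inverse-Gamma(29/2, 319/8)
obs 6: x=0 → posterior Inverse-Gamma(15, 335/8)
obs 7: x=-1/2 → posterior Inverse-Gamma(31/2, 43)
obs 8: x=3/2 → posterior Inverse-Gamma(16, 393/8)
obs 9: x=1 → posterior Inverse-Gamma(33/2, 429/8)
obs 10: x=2 → posterior Inverse-Gamma(17, 493/8)
obs 11: x=7/2 → posterior Inverse-Gamma(35/2, 307/4)
obs 12: x=7/4 → posterior Inverse-Gamma(18, 2681/32)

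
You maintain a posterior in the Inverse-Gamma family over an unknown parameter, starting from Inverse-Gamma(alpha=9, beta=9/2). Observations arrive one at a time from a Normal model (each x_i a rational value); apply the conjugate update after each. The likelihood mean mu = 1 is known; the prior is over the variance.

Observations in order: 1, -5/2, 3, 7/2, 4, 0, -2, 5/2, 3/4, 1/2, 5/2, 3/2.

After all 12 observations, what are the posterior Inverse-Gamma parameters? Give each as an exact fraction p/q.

alpha=15, beta=889/32

obs 1: x=1 → posterior Inverse-Gamma(19/2, 9/2)
obs 2: x=-5/2 → posterior Inverse-Gamma(10, 85/8)
obs 3: x=3 → posterior Inverse-Gamma(21/2, 101/8)
obs 4: x=7/2 → posterior Inverse-Gamma(11, 63/4)
obs 5: x=4 → posterior Inverse-Gamma(23/2, 81/4)
obs 6: x=0 → posterior Inverse-Gamma(12, 83/4)
obs 7: x=-2 → posterior Inverse-Gamma(25/2, 101/4)
obs 8: x=5/2 → posterior Inverse-Gamma(13, 211/8)
obs 9: x=3/4 → posterior Inverse-Gamma(27/2, 845/32)
obs 10: x=1/2 → posterior Inverse-Gamma(14, 849/32)
obs 11: x=5/2 → posterior Inverse-Gamma(29/2, 885/32)
obs 12: x=3/2 → posterior Inverse-Gamma(15, 889/32)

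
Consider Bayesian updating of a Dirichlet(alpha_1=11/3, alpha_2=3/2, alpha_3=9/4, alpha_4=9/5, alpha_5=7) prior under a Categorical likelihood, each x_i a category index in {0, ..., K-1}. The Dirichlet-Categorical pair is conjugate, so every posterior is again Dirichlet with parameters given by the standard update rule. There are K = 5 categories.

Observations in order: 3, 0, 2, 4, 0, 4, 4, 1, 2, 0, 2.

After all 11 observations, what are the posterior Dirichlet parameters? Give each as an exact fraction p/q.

obs 1: x=3 → posterior Dirichlet(11/3, 3/2, 9/4, 14/5, 7)
obs 2: x=0 → posterior Dirichlet(14/3, 3/2, 9/4, 14/5, 7)
obs 3: x=2 → posterior Dirichlet(14/3, 3/2, 13/4, 14/5, 7)
obs 4: x=4 → posterior Dirichlet(14/3, 3/2, 13/4, 14/5, 8)
obs 5: x=0 → posterior Dirichlet(17/3, 3/2, 13/4, 14/5, 8)
obs 6: x=4 → posterior Dirichlet(17/3, 3/2, 13/4, 14/5, 9)
obs 7: x=4 → posterior Dirichlet(17/3, 3/2, 13/4, 14/5, 10)
obs 8: x=1 → posterior Dirichlet(17/3, 5/2, 13/4, 14/5, 10)
obs 9: x=2 → posterior Dirichlet(17/3, 5/2, 17/4, 14/5, 10)
obs 10: x=0 → posterior Dirichlet(20/3, 5/2, 17/4, 14/5, 10)
obs 11: x=2 → posterior Dirichlet(20/3, 5/2, 21/4, 14/5, 10)

alpha_1=20/3, alpha_2=5/2, alpha_3=21/4, alpha_4=14/5, alpha_5=10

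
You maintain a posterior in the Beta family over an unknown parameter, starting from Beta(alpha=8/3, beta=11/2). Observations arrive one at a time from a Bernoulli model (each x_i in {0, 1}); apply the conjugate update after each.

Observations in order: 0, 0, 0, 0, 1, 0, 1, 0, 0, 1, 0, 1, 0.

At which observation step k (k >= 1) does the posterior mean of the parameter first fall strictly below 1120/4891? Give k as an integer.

k = 4

obs 1: x=0 → posterior Beta(8/3, 13/2)
obs 2: x=0 → posterior Beta(8/3, 15/2)
obs 3: x=0 → posterior Beta(8/3, 17/2)
obs 4: x=0 → posterior Beta(8/3, 19/2)
obs 5: x=1 → posterior Beta(11/3, 19/2)
obs 6: x=0 → posterior Beta(11/3, 21/2)
obs 7: x=1 → posterior Beta(14/3, 21/2)
obs 8: x=0 → posterior Beta(14/3, 23/2)
obs 9: x=0 → posterior Beta(14/3, 25/2)
obs 10: x=1 → posterior Beta(17/3, 25/2)
obs 11: x=0 → posterior Beta(17/3, 27/2)
obs 12: x=1 → posterior Beta(20/3, 27/2)
obs 13: x=0 → posterior Beta(20/3, 29/2)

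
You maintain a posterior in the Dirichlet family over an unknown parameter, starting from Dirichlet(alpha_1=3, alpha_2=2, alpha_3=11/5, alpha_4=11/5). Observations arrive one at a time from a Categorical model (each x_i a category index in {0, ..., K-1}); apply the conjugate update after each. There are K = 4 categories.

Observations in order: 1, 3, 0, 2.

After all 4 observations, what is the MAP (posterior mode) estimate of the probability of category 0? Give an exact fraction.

15/47

obs 1: x=1 → posterior Dirichlet(3, 3, 11/5, 11/5)
obs 2: x=3 → posterior Dirichlet(3, 3, 11/5, 16/5)
obs 3: x=0 → posterior Dirichlet(4, 3, 11/5, 16/5)
obs 4: x=2 → posterior Dirichlet(4, 3, 16/5, 16/5)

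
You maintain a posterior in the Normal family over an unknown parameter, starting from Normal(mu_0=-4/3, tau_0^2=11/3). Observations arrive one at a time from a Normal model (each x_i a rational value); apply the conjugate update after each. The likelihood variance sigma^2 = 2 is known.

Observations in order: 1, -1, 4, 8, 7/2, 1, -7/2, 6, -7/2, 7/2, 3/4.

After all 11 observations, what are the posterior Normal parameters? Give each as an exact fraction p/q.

mu_0=837/508, tau_0^2=22/127

obs 1: x=1 → posterior Normal(3/17, 22/17)
obs 2: x=-1 → posterior Normal(-2/7, 11/14)
obs 3: x=4 → posterior Normal(12/13, 22/39)
obs 4: x=8 → posterior Normal(62/25, 11/25)
obs 5: x=7/2 → posterior Normal(325/122, 22/61)
obs 6: x=1 → posterior Normal(347/144, 11/36)
obs 7: x=-7/2 → posterior Normal(135/83, 22/83)
obs 8: x=6 → posterior Normal(201/94, 11/47)
obs 9: x=-7/2 → posterior Normal(65/42, 22/105)
obs 10: x=7/2 → posterior Normal(201/116, 11/58)
obs 11: x=3/4 → posterior Normal(837/508, 22/127)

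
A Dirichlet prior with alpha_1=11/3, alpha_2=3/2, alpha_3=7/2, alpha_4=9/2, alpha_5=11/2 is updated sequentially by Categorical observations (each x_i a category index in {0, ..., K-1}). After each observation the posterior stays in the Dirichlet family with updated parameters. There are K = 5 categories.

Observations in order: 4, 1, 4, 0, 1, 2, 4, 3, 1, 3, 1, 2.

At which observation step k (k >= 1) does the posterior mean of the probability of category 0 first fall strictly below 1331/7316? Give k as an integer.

obs 1: x=4 → posterior Dirichlet(11/3, 3/2, 7/2, 9/2, 13/2)
obs 2: x=1 → posterior Dirichlet(11/3, 5/2, 7/2, 9/2, 13/2)
obs 3: x=4 → posterior Dirichlet(11/3, 5/2, 7/2, 9/2, 15/2)
obs 4: x=0 → posterior Dirichlet(14/3, 5/2, 7/2, 9/2, 15/2)
obs 5: x=1 → posterior Dirichlet(14/3, 7/2, 7/2, 9/2, 15/2)
obs 6: x=2 → posterior Dirichlet(14/3, 7/2, 9/2, 9/2, 15/2)
obs 7: x=4 → posterior Dirichlet(14/3, 7/2, 9/2, 9/2, 17/2)
obs 8: x=3 → posterior Dirichlet(14/3, 7/2, 9/2, 11/2, 17/2)
obs 9: x=1 → posterior Dirichlet(14/3, 9/2, 9/2, 11/2, 17/2)
obs 10: x=3 → posterior Dirichlet(14/3, 9/2, 9/2, 13/2, 17/2)
obs 11: x=1 → posterior Dirichlet(14/3, 11/2, 9/2, 13/2, 17/2)
obs 12: x=2 → posterior Dirichlet(14/3, 11/2, 11/2, 13/2, 17/2)

k = 2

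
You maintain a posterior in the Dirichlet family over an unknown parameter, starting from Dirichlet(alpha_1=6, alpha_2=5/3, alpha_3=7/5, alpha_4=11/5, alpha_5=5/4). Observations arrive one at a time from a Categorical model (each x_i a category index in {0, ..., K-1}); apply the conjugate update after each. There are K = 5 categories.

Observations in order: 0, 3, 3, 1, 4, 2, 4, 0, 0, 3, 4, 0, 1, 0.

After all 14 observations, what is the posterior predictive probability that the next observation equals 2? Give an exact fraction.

144/1591

obs 1: x=0 → posterior Dirichlet(7, 5/3, 7/5, 11/5, 5/4)
obs 2: x=3 → posterior Dirichlet(7, 5/3, 7/5, 16/5, 5/4)
obs 3: x=3 → posterior Dirichlet(7, 5/3, 7/5, 21/5, 5/4)
obs 4: x=1 → posterior Dirichlet(7, 8/3, 7/5, 21/5, 5/4)
obs 5: x=4 → posterior Dirichlet(7, 8/3, 7/5, 21/5, 9/4)
obs 6: x=2 → posterior Dirichlet(7, 8/3, 12/5, 21/5, 9/4)
obs 7: x=4 → posterior Dirichlet(7, 8/3, 12/5, 21/5, 13/4)
obs 8: x=0 → posterior Dirichlet(8, 8/3, 12/5, 21/5, 13/4)
obs 9: x=0 → posterior Dirichlet(9, 8/3, 12/5, 21/5, 13/4)
obs 10: x=3 → posterior Dirichlet(9, 8/3, 12/5, 26/5, 13/4)
obs 11: x=4 → posterior Dirichlet(9, 8/3, 12/5, 26/5, 17/4)
obs 12: x=0 → posterior Dirichlet(10, 8/3, 12/5, 26/5, 17/4)
obs 13: x=1 → posterior Dirichlet(10, 11/3, 12/5, 26/5, 17/4)
obs 14: x=0 → posterior Dirichlet(11, 11/3, 12/5, 26/5, 17/4)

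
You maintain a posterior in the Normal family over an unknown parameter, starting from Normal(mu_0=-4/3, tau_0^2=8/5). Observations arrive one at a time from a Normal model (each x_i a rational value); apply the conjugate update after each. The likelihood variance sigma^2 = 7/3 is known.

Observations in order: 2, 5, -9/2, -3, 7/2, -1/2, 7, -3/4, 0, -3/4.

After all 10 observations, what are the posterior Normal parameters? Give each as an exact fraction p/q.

obs 1: x=2 → posterior Normal(4/177, 56/59)
obs 2: x=5 → posterior Normal(364/249, 56/83)
obs 3: x=-9/2 → posterior Normal(40/321, 56/107)
obs 4: x=-3 → posterior Normal(-176/393, 56/131)
obs 5: x=7/2 → posterior Normal(76/465, 56/155)
obs 6: x=-1/2 → posterior Normal(40/537, 56/179)
obs 7: x=7 → posterior Normal(544/609, 8/29)
obs 8: x=-3/4 → posterior Normal(490/681, 56/227)
obs 9: x=0 → posterior Normal(490/753, 56/251)
obs 10: x=-3/4 → posterior Normal(436/825, 56/275)

mu_0=436/825, tau_0^2=56/275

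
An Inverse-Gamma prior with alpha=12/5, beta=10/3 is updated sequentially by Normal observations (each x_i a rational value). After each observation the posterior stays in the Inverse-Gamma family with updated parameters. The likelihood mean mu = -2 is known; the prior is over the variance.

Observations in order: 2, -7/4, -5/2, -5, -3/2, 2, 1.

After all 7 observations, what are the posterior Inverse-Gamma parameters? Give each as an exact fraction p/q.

obs 1: x=2 → posterior Inverse-Gamma(29/10, 34/3)
obs 2: x=-7/4 → posterior Inverse-Gamma(17/5, 1091/96)
obs 3: x=-5/2 → posterior Inverse-Gamma(39/10, 1103/96)
obs 4: x=-5 → posterior Inverse-Gamma(22/5, 1535/96)
obs 5: x=-3/2 → posterior Inverse-Gamma(49/10, 1547/96)
obs 6: x=2 → posterior Inverse-Gamma(27/5, 2315/96)
obs 7: x=1 → posterior Inverse-Gamma(59/10, 2747/96)

alpha=59/10, beta=2747/96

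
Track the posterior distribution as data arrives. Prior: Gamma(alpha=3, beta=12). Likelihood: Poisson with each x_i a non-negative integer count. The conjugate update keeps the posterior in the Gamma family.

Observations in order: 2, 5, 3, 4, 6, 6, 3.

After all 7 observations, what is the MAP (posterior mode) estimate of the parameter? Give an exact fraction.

obs 1: x=2 → posterior Gamma(5, 13)
obs 2: x=5 → posterior Gamma(10, 14)
obs 3: x=3 → posterior Gamma(13, 15)
obs 4: x=4 → posterior Gamma(17, 16)
obs 5: x=6 → posterior Gamma(23, 17)
obs 6: x=6 → posterior Gamma(29, 18)
obs 7: x=3 → posterior Gamma(32, 19)

31/19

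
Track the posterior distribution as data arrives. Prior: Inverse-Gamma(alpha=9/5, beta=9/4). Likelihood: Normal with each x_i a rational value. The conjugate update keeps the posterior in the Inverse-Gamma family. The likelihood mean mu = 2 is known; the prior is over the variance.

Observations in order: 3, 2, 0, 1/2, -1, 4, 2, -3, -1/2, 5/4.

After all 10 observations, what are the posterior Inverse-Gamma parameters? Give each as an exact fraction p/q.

obs 1: x=3 → posterior Inverse-Gamma(23/10, 11/4)
obs 2: x=2 → posterior Inverse-Gamma(14/5, 11/4)
obs 3: x=0 → posterior Inverse-Gamma(33/10, 19/4)
obs 4: x=1/2 → posterior Inverse-Gamma(19/5, 47/8)
obs 5: x=-1 → posterior Inverse-Gamma(43/10, 83/8)
obs 6: x=4 → posterior Inverse-Gamma(24/5, 99/8)
obs 7: x=2 → posterior Inverse-Gamma(53/10, 99/8)
obs 8: x=-3 → posterior Inverse-Gamma(29/5, 199/8)
obs 9: x=-1/2 → posterior Inverse-Gamma(63/10, 28)
obs 10: x=5/4 → posterior Inverse-Gamma(34/5, 905/32)

alpha=34/5, beta=905/32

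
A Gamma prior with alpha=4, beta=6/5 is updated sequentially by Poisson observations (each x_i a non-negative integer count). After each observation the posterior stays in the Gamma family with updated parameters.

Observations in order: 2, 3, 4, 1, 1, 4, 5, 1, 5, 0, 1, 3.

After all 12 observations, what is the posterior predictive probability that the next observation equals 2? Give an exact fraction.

obs 1: x=2 → posterior Gamma(6, 11/5)
obs 2: x=3 → posterior Gamma(9, 16/5)
obs 3: x=4 → posterior Gamma(13, 21/5)
obs 4: x=1 → posterior Gamma(14, 26/5)
obs 5: x=1 → posterior Gamma(15, 31/5)
obs 6: x=4 → posterior Gamma(19, 36/5)
obs 7: x=5 → posterior Gamma(24, 41/5)
obs 8: x=1 → posterior Gamma(25, 46/5)
obs 9: x=5 → posterior Gamma(30, 51/5)
obs 10: x=0 → posterior Gamma(30, 56/5)
obs 11: x=1 → posterior Gamma(31, 61/5)
obs 12: x=3 → posterior Gamma(34, 66/5)

1088806695433045504537133645598996340059120221541149998263042048000/4418761423445010359012517479030513507821439762288727229544623559521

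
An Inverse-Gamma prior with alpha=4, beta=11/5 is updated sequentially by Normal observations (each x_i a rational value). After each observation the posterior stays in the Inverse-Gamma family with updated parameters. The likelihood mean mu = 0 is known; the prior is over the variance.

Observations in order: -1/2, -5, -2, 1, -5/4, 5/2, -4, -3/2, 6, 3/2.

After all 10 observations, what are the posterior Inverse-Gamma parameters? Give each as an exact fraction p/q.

alpha=9, beta=7917/160

obs 1: x=-1/2 → posterior Inverse-Gamma(9/2, 93/40)
obs 2: x=-5 → posterior Inverse-Gamma(5, 593/40)
obs 3: x=-2 → posterior Inverse-Gamma(11/2, 673/40)
obs 4: x=1 → posterior Inverse-Gamma(6, 693/40)
obs 5: x=-5/4 → posterior Inverse-Gamma(13/2, 2897/160)
obs 6: x=5/2 → posterior Inverse-Gamma(7, 3397/160)
obs 7: x=-4 → posterior Inverse-Gamma(15/2, 4677/160)
obs 8: x=-3/2 → posterior Inverse-Gamma(8, 4857/160)
obs 9: x=6 → posterior Inverse-Gamma(17/2, 7737/160)
obs 10: x=3/2 → posterior Inverse-Gamma(9, 7917/160)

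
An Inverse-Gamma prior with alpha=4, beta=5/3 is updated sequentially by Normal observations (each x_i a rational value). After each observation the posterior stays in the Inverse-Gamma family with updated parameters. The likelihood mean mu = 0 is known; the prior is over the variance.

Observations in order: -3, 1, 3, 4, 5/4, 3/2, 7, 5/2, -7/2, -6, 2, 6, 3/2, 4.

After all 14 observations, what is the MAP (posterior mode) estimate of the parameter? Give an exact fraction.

9787/1152

obs 1: x=-3 → posterior Inverse-Gamma(9/2, 37/6)
obs 2: x=1 → posterior Inverse-Gamma(5, 20/3)
obs 3: x=3 → posterior Inverse-Gamma(11/2, 67/6)
obs 4: x=4 → posterior Inverse-Gamma(6, 115/6)
obs 5: x=5/4 → posterior Inverse-Gamma(13/2, 1915/96)
obs 6: x=3/2 → posterior Inverse-Gamma(7, 2023/96)
obs 7: x=7 → posterior Inverse-Gamma(15/2, 4375/96)
obs 8: x=5/2 → posterior Inverse-Gamma(8, 4675/96)
obs 9: x=-7/2 → posterior Inverse-Gamma(17/2, 5263/96)
obs 10: x=-6 → posterior Inverse-Gamma(9, 6991/96)
obs 11: x=2 → posterior Inverse-Gamma(19/2, 7183/96)
obs 12: x=6 → posterior Inverse-Gamma(10, 8911/96)
obs 13: x=3/2 → posterior Inverse-Gamma(21/2, 9019/96)
obs 14: x=4 → posterior Inverse-Gamma(11, 9787/96)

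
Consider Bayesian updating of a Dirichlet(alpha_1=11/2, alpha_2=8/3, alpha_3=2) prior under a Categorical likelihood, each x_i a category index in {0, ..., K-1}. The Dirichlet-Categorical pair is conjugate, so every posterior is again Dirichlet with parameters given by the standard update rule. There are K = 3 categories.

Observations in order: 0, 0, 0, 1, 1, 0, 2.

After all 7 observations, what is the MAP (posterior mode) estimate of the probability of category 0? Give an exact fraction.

obs 1: x=0 → posterior Dirichlet(13/2, 8/3, 2)
obs 2: x=0 → posterior Dirichlet(15/2, 8/3, 2)
obs 3: x=0 → posterior Dirichlet(17/2, 8/3, 2)
obs 4: x=1 → posterior Dirichlet(17/2, 11/3, 2)
obs 5: x=1 → posterior Dirichlet(17/2, 14/3, 2)
obs 6: x=0 → posterior Dirichlet(19/2, 14/3, 2)
obs 7: x=2 → posterior Dirichlet(19/2, 14/3, 3)

3/5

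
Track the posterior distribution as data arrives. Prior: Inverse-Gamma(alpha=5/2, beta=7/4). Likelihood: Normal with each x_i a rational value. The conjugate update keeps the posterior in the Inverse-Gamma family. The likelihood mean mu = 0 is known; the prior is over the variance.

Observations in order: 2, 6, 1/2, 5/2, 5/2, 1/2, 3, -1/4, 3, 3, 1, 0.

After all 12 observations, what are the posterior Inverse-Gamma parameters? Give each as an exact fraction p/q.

alpha=17/2, beta=1353/32

obs 1: x=2 → posterior Inverse-Gamma(3, 15/4)
obs 2: x=6 → posterior Inverse-Gamma(7/2, 87/4)
obs 3: x=1/2 → posterior Inverse-Gamma(4, 175/8)
obs 4: x=5/2 → posterior Inverse-Gamma(9/2, 25)
obs 5: x=5/2 → posterior Inverse-Gamma(5, 225/8)
obs 6: x=1/2 → posterior Inverse-Gamma(11/2, 113/4)
obs 7: x=3 → posterior Inverse-Gamma(6, 131/4)
obs 8: x=-1/4 → posterior Inverse-Gamma(13/2, 1049/32)
obs 9: x=3 → posterior Inverse-Gamma(7, 1193/32)
obs 10: x=3 → posterior Inverse-Gamma(15/2, 1337/32)
obs 11: x=1 → posterior Inverse-Gamma(8, 1353/32)
obs 12: x=0 → posterior Inverse-Gamma(17/2, 1353/32)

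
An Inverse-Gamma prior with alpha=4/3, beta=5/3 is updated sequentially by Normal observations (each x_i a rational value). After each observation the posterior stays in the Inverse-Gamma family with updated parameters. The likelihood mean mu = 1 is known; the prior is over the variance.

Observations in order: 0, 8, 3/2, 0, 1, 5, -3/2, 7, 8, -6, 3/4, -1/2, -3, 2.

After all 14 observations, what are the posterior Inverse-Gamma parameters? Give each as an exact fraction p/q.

obs 1: x=0 → posterior Inverse-Gamma(11/6, 13/6)
obs 2: x=8 → posterior Inverse-Gamma(7/3, 80/3)
obs 3: x=3/2 → posterior Inverse-Gamma(17/6, 643/24)
obs 4: x=0 → posterior Inverse-Gamma(10/3, 655/24)
obs 5: x=1 → posterior Inverse-Gamma(23/6, 655/24)
obs 6: x=5 → posterior Inverse-Gamma(13/3, 847/24)
obs 7: x=-3/2 → posterior Inverse-Gamma(29/6, 461/12)
obs 8: x=7 → posterior Inverse-Gamma(16/3, 677/12)
obs 9: x=8 → posterior Inverse-Gamma(35/6, 971/12)
obs 10: x=-6 → posterior Inverse-Gamma(19/3, 1265/12)
obs 11: x=3/4 → posterior Inverse-Gamma(41/6, 10123/96)
obs 12: x=-1/2 → posterior Inverse-Gamma(22/3, 10231/96)
obs 13: x=-3 → posterior Inverse-Gamma(47/6, 10999/96)
obs 14: x=2 → posterior Inverse-Gamma(25/3, 11047/96)

alpha=25/3, beta=11047/96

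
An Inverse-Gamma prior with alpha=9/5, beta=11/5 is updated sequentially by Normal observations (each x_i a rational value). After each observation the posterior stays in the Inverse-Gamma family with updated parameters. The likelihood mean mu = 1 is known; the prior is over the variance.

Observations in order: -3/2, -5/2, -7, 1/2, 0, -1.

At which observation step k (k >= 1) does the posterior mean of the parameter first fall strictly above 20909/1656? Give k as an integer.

obs 1: x=-3/2 → posterior Inverse-Gamma(23/10, 213/40)
obs 2: x=-5/2 → posterior Inverse-Gamma(14/5, 229/20)
obs 3: x=-7 → posterior Inverse-Gamma(33/10, 869/20)
obs 4: x=1/2 → posterior Inverse-Gamma(19/5, 1743/40)
obs 5: x=0 → posterior Inverse-Gamma(43/10, 1763/40)
obs 6: x=-1 → posterior Inverse-Gamma(24/5, 1843/40)

k = 3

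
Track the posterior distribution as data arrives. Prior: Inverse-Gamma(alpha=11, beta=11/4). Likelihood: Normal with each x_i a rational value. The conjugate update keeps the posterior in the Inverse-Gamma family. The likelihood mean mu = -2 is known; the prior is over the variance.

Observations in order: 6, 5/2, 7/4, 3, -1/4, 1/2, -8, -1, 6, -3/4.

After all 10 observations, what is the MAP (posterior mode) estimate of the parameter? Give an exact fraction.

3851/544

obs 1: x=6 → posterior Inverse-Gamma(23/2, 139/4)
obs 2: x=5/2 → posterior Inverse-Gamma(12, 359/8)
obs 3: x=7/4 → posterior Inverse-Gamma(25/2, 1661/32)
obs 4: x=3 → posterior Inverse-Gamma(13, 2061/32)
obs 5: x=-1/4 → posterior Inverse-Gamma(27/2, 1055/16)
obs 6: x=1/2 → posterior Inverse-Gamma(14, 1105/16)
obs 7: x=-8 → posterior Inverse-Gamma(29/2, 1393/16)
obs 8: x=-1 → posterior Inverse-Gamma(15, 1401/16)
obs 9: x=6 → posterior Inverse-Gamma(31/2, 1913/16)
obs 10: x=-3/4 → posterior Inverse-Gamma(16, 3851/32)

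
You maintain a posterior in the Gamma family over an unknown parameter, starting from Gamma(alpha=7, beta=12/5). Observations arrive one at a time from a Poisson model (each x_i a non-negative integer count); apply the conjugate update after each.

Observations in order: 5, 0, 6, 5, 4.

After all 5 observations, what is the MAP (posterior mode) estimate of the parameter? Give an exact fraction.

130/37

obs 1: x=5 → posterior Gamma(12, 17/5)
obs 2: x=0 → posterior Gamma(12, 22/5)
obs 3: x=6 → posterior Gamma(18, 27/5)
obs 4: x=5 → posterior Gamma(23, 32/5)
obs 5: x=4 → posterior Gamma(27, 37/5)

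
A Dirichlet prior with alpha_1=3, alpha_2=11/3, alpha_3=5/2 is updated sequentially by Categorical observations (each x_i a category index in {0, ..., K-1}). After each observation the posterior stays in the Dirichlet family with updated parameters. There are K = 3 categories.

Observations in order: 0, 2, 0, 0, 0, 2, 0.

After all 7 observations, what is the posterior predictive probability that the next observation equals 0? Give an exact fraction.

48/97

obs 1: x=0 → posterior Dirichlet(4, 11/3, 5/2)
obs 2: x=2 → posterior Dirichlet(4, 11/3, 7/2)
obs 3: x=0 → posterior Dirichlet(5, 11/3, 7/2)
obs 4: x=0 → posterior Dirichlet(6, 11/3, 7/2)
obs 5: x=0 → posterior Dirichlet(7, 11/3, 7/2)
obs 6: x=2 → posterior Dirichlet(7, 11/3, 9/2)
obs 7: x=0 → posterior Dirichlet(8, 11/3, 9/2)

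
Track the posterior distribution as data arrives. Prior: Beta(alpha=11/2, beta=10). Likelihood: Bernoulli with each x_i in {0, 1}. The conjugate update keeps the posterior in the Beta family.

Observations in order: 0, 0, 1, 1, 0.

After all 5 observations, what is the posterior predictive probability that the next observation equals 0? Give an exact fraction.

obs 1: x=0 → posterior Beta(11/2, 11)
obs 2: x=0 → posterior Beta(11/2, 12)
obs 3: x=1 → posterior Beta(13/2, 12)
obs 4: x=1 → posterior Beta(15/2, 12)
obs 5: x=0 → posterior Beta(15/2, 13)

26/41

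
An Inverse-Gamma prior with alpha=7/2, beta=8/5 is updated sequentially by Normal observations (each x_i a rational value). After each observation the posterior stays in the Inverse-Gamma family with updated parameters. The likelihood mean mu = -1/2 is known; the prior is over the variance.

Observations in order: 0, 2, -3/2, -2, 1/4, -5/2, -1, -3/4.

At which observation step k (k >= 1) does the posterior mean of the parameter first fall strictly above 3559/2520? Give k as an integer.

k = 4

obs 1: x=0 → posterior Inverse-Gamma(4, 69/40)
obs 2: x=2 → posterior Inverse-Gamma(9/2, 97/20)
obs 3: x=-3/2 → posterior Inverse-Gamma(5, 107/20)
obs 4: x=-2 → posterior Inverse-Gamma(11/2, 259/40)
obs 5: x=1/4 → posterior Inverse-Gamma(6, 1081/160)
obs 6: x=-5/2 → posterior Inverse-Gamma(13/2, 1401/160)
obs 7: x=-1 → posterior Inverse-Gamma(7, 1421/160)
obs 8: x=-3/4 → posterior Inverse-Gamma(15/2, 713/80)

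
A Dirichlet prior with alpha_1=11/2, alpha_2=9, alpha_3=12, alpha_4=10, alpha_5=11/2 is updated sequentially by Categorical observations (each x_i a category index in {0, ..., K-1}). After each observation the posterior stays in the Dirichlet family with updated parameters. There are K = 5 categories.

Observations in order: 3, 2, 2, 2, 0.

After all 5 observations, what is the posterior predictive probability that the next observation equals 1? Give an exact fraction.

9/47

obs 1: x=3 → posterior Dirichlet(11/2, 9, 12, 11, 11/2)
obs 2: x=2 → posterior Dirichlet(11/2, 9, 13, 11, 11/2)
obs 3: x=2 → posterior Dirichlet(11/2, 9, 14, 11, 11/2)
obs 4: x=2 → posterior Dirichlet(11/2, 9, 15, 11, 11/2)
obs 5: x=0 → posterior Dirichlet(13/2, 9, 15, 11, 11/2)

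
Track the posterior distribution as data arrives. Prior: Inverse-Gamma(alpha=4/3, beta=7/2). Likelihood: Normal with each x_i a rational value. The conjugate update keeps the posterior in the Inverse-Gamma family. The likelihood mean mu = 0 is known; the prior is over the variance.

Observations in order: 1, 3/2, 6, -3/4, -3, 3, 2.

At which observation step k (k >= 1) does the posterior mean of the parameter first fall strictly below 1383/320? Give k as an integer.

k = 2

obs 1: x=1 → posterior Inverse-Gamma(11/6, 4)
obs 2: x=3/2 → posterior Inverse-Gamma(7/3, 41/8)
obs 3: x=6 → posterior Inverse-Gamma(17/6, 185/8)
obs 4: x=-3/4 → posterior Inverse-Gamma(10/3, 749/32)
obs 5: x=-3 → posterior Inverse-Gamma(23/6, 893/32)
obs 6: x=3 → posterior Inverse-Gamma(13/3, 1037/32)
obs 7: x=2 → posterior Inverse-Gamma(29/6, 1101/32)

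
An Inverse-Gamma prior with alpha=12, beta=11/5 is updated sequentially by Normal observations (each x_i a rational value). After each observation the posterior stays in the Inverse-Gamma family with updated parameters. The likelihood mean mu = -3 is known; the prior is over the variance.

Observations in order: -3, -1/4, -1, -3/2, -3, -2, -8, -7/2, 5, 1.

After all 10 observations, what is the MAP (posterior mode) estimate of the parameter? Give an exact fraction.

obs 1: x=-3 → posterior Inverse-Gamma(25/2, 11/5)
obs 2: x=-1/4 → posterior Inverse-Gamma(13, 957/160)
obs 3: x=-1 → posterior Inverse-Gamma(27/2, 1277/160)
obs 4: x=-3/2 → posterior Inverse-Gamma(14, 1457/160)
obs 5: x=-3 → posterior Inverse-Gamma(29/2, 1457/160)
obs 6: x=-2 → posterior Inverse-Gamma(15, 1537/160)
obs 7: x=-8 → posterior Inverse-Gamma(31/2, 3537/160)
obs 8: x=-7/2 → posterior Inverse-Gamma(16, 3557/160)
obs 9: x=5 → posterior Inverse-Gamma(33/2, 8677/160)
obs 10: x=1 → posterior Inverse-Gamma(17, 9957/160)

3319/960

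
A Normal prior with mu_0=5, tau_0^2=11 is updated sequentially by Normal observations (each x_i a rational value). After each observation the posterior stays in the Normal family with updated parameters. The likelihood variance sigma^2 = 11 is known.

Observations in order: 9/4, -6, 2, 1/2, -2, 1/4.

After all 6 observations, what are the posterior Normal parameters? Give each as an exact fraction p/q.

obs 1: x=9/4 → posterior Normal(29/8, 11/2)
obs 2: x=-6 → posterior Normal(5/12, 11/3)
obs 3: x=2 → posterior Normal(13/16, 11/4)
obs 4: x=1/2 → posterior Normal(3/4, 11/5)
obs 5: x=-2 → posterior Normal(7/24, 11/6)
obs 6: x=1/4 → posterior Normal(2/7, 11/7)

mu_0=2/7, tau_0^2=11/7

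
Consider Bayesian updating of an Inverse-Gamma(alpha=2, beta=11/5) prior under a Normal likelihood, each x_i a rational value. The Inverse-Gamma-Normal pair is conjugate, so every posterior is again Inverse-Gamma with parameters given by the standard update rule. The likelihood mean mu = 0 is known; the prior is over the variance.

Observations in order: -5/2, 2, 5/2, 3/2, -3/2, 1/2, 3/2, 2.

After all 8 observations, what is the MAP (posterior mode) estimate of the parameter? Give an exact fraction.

319/140

obs 1: x=-5/2 → posterior Inverse-Gamma(5/2, 213/40)
obs 2: x=2 → posterior Inverse-Gamma(3, 293/40)
obs 3: x=5/2 → posterior Inverse-Gamma(7/2, 209/20)
obs 4: x=3/2 → posterior Inverse-Gamma(4, 463/40)
obs 5: x=-3/2 → posterior Inverse-Gamma(9/2, 127/10)
obs 6: x=1/2 → posterior Inverse-Gamma(5, 513/40)
obs 7: x=3/2 → posterior Inverse-Gamma(11/2, 279/20)
obs 8: x=2 → posterior Inverse-Gamma(6, 319/20)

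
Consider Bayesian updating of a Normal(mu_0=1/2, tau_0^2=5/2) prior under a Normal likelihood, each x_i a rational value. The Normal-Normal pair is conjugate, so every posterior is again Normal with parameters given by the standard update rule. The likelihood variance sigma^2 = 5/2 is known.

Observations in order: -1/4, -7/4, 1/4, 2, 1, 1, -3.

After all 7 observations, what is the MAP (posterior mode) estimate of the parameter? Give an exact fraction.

obs 1: x=-1/4 → posterior Normal(1/8, 5/4)
obs 2: x=-7/4 → posterior Normal(-1/2, 5/6)
obs 3: x=1/4 → posterior Normal(-5/16, 5/8)
obs 4: x=2 → posterior Normal(3/20, 1/2)
obs 5: x=1 → posterior Normal(7/24, 5/12)
obs 6: x=1 → posterior Normal(11/28, 5/14)
obs 7: x=-3 → posterior Normal(-1/32, 5/16)

-1/32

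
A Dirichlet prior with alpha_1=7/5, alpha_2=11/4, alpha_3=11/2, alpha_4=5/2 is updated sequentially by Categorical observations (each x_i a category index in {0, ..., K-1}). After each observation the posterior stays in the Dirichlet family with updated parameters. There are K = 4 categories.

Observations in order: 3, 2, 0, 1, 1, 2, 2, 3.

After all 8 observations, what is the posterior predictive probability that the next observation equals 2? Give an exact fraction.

170/403

obs 1: x=3 → posterior Dirichlet(7/5, 11/4, 11/2, 7/2)
obs 2: x=2 → posterior Dirichlet(7/5, 11/4, 13/2, 7/2)
obs 3: x=0 → posterior Dirichlet(12/5, 11/4, 13/2, 7/2)
obs 4: x=1 → posterior Dirichlet(12/5, 15/4, 13/2, 7/2)
obs 5: x=1 → posterior Dirichlet(12/5, 19/4, 13/2, 7/2)
obs 6: x=2 → posterior Dirichlet(12/5, 19/4, 15/2, 7/2)
obs 7: x=2 → posterior Dirichlet(12/5, 19/4, 17/2, 7/2)
obs 8: x=3 → posterior Dirichlet(12/5, 19/4, 17/2, 9/2)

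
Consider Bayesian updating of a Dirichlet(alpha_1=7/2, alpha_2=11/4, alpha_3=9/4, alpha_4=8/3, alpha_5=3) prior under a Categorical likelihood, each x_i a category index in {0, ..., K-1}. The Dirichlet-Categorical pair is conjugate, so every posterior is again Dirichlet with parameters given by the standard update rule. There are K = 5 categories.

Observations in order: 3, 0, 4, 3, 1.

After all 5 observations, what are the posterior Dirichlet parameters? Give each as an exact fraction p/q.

alpha_1=9/2, alpha_2=15/4, alpha_3=9/4, alpha_4=14/3, alpha_5=4

obs 1: x=3 → posterior Dirichlet(7/2, 11/4, 9/4, 11/3, 3)
obs 2: x=0 → posterior Dirichlet(9/2, 11/4, 9/4, 11/3, 3)
obs 3: x=4 → posterior Dirichlet(9/2, 11/4, 9/4, 11/3, 4)
obs 4: x=3 → posterior Dirichlet(9/2, 11/4, 9/4, 14/3, 4)
obs 5: x=1 → posterior Dirichlet(9/2, 15/4, 9/4, 14/3, 4)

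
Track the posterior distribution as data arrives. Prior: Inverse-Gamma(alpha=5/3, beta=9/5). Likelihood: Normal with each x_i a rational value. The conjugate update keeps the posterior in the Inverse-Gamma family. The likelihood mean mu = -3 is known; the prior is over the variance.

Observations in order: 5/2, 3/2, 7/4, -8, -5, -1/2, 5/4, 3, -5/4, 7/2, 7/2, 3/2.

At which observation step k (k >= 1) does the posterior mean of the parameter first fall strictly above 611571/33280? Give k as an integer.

k = 4

obs 1: x=5/2 → posterior Inverse-Gamma(13/6, 677/40)
obs 2: x=3/2 → posterior Inverse-Gamma(8/3, 541/20)
obs 3: x=7/4 → posterior Inverse-Gamma(19/6, 6133/160)
obs 4: x=-8 → posterior Inverse-Gamma(11/3, 8133/160)
obs 5: x=-5 → posterior Inverse-Gamma(25/6, 8453/160)
obs 6: x=-1/2 → posterior Inverse-Gamma(14/3, 8953/160)
obs 7: x=5/4 → posterior Inverse-Gamma(31/6, 5199/80)
obs 8: x=3 → posterior Inverse-Gamma(17/3, 6639/80)
obs 9: x=-5/4 → posterior Inverse-Gamma(37/6, 13523/160)
obs 10: x=7/2 → posterior Inverse-Gamma(20/3, 16903/160)
obs 11: x=7/2 → posterior Inverse-Gamma(43/6, 20283/160)
obs 12: x=3/2 → posterior Inverse-Gamma(23/3, 21903/160)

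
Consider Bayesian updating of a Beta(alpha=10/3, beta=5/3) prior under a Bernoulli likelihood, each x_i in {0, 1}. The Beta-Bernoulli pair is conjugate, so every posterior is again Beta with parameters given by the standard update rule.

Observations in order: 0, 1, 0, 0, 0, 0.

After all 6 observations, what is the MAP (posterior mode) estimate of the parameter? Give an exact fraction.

10/27

obs 1: x=0 → posterior Beta(10/3, 8/3)
obs 2: x=1 → posterior Beta(13/3, 8/3)
obs 3: x=0 → posterior Beta(13/3, 11/3)
obs 4: x=0 → posterior Beta(13/3, 14/3)
obs 5: x=0 → posterior Beta(13/3, 17/3)
obs 6: x=0 → posterior Beta(13/3, 20/3)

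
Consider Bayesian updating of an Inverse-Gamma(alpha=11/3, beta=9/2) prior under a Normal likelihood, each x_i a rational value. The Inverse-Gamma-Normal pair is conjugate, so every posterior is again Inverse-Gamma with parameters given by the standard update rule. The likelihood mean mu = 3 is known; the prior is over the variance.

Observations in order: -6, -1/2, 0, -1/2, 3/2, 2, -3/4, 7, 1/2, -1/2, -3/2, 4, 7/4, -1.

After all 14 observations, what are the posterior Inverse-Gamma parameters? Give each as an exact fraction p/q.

obs 1: x=-6 → posterior Inverse-Gamma(25/6, 45)
obs 2: x=-1/2 → posterior Inverse-Gamma(14/3, 409/8)
obs 3: x=0 → posterior Inverse-Gamma(31/6, 445/8)
obs 4: x=-1/2 → posterior Inverse-Gamma(17/3, 247/4)
obs 5: x=3/2 → posterior Inverse-Gamma(37/6, 503/8)
obs 6: x=2 → posterior Inverse-Gamma(20/3, 507/8)
obs 7: x=-3/4 → posterior Inverse-Gamma(43/6, 2253/32)
obs 8: x=7 → posterior Inverse-Gamma(23/3, 2509/32)
obs 9: x=1/2 → posterior Inverse-Gamma(49/6, 2609/32)
obs 10: x=-1/2 → posterior Inverse-Gamma(26/3, 2805/32)
obs 11: x=-3/2 → posterior Inverse-Gamma(55/6, 3129/32)
obs 12: x=4 → posterior Inverse-Gamma(29/3, 3145/32)
obs 13: x=7/4 → posterior Inverse-Gamma(61/6, 1585/16)
obs 14: x=-1 → posterior Inverse-Gamma(32/3, 1713/16)

alpha=32/3, beta=1713/16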